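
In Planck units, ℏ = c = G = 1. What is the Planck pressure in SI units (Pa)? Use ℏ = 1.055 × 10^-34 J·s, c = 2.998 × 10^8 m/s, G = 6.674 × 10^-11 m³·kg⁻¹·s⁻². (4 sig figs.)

Dimensional analysis gives p_P = c⁷/(ℏG²).
  = 2.177 × 10^59 / 4.699 × 10^-55
  = 4.632 × 10^113 Pa

4.632 × 10^113 Pa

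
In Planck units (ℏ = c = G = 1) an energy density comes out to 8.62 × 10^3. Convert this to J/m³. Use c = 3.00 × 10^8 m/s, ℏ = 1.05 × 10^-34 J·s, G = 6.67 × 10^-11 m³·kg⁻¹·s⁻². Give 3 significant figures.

One Planck energy density: u_P = c⁷/(ℏG²) = 4.68 × 10^113 J/m³.
8.62 × 10^3 × 4.68 × 10^113 J/m³ = 4.04 × 10^117 J/m³

4.04 × 10^117 J/m³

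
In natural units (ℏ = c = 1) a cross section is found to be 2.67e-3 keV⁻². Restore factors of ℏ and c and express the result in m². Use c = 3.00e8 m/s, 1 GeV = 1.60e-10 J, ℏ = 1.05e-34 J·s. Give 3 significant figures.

Area is [L]² = [E]⁻²·(ℏc)²; restore (ℏc)².
1 GeV⁻² → (ℏc)² × (1 GeV in J)⁻² = 3.88e-32 m².
Convert the energy scale: 2.67e-3 keV⁻² = 2.67e9 GeV⁻².
Result: 2.67e9 × 3.88e-32 = 1.03e-22 m².

1.03e-22 m²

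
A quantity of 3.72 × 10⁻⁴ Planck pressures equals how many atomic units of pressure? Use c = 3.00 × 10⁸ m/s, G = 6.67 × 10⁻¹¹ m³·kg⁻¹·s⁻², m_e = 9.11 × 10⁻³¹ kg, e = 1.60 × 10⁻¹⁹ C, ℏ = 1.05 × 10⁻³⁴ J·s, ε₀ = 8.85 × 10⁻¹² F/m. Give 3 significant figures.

5.78 × 10⁹⁶

Planck pressure: p_P = c⁷/(ℏG²) = 4.68 × 10¹¹³ Pa
atomic unit of pressure: P_au = E_h/a₀³ = m_e⁴e¹⁰/((4πε₀)⁵ℏ⁸) = 3.01 × 10¹³ Pa
3.72 × 10⁻⁴ × 4.68 × 10¹¹³ / 3.01 × 10¹³ = 5.78 × 10⁹⁶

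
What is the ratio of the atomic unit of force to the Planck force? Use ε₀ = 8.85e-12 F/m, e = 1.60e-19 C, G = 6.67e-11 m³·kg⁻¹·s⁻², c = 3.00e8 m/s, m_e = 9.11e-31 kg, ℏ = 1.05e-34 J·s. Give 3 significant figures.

6.86e-52

atomic unit of force: F_au = E_h/a₀ = m_e²e⁶/((4πε₀)³ℏ⁴) = 8.33e-8 N
Planck force: F_P = c⁴/G = 1.21e44 N
ratio = 8.33e-8 / 1.21e44 = 6.86e-52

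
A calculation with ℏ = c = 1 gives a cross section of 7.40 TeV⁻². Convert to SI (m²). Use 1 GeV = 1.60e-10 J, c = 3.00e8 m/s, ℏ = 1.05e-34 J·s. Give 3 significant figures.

2.87e-37 m²

Area is [L]² = [E]⁻²·(ℏc)²; restore (ℏc)².
1 GeV⁻² → (ℏc)² × (1 GeV in J)⁻² = 3.88e-32 m².
Convert the energy scale: 7.40 TeV⁻² = 7.40e-6 GeV⁻².
Result: 7.40e-6 × 3.88e-32 = 2.87e-37 m².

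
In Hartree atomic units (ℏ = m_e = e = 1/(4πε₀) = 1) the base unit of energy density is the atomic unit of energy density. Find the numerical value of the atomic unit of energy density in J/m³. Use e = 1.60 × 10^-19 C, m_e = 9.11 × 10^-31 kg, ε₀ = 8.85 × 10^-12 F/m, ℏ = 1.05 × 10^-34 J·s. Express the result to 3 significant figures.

3.01 × 10^13 J/m³

u_au = E_h/a₀³ = m_e⁴e¹⁰/((4πε₀)⁵ℏ⁸)
E_h = 4.38 × 10^-18 J
a₀ = 5.26 × 10^-11 m
E_h/a₀³ = 3.01 × 10^13 J/m³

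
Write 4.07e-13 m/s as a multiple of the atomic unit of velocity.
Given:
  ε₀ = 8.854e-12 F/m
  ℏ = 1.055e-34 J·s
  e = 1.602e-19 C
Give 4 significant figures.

1.862e-19

atomic unit of velocity: v_au = e²/(4πε₀ℏ) = 2.186e6 m/s.
4.07e-13 / 2.186e6 = 1.862e-19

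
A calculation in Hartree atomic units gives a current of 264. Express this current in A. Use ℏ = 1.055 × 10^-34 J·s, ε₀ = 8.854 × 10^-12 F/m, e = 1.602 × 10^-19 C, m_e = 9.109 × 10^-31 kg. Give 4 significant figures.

1.746 A

One atomic unit of electric current: I_au = e E_h/ℏ = m_e e⁵/((4πε₀)²ℏ³) = 6.612 × 10^-3 A.
264 × 6.612 × 10^-3 A = 1.746 A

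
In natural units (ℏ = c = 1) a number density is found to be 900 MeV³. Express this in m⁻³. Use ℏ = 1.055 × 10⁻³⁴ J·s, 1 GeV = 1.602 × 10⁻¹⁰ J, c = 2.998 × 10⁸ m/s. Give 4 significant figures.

Number density is [L]⁻³ = [E]³/(ℏc)³.
1 GeV³ → 1/(ℏc)³ × (1 GeV in J)³ = 1.299 × 10⁴⁷ m⁻³.
Convert the energy scale: 900 MeV³ = 9.00 × 10⁻⁷ GeV³.
Result: 9.00 × 10⁻⁷ × 1.299 × 10⁴⁷ = 1.169 × 10⁴¹ m⁻³.

1.169 × 10⁴¹ m⁻³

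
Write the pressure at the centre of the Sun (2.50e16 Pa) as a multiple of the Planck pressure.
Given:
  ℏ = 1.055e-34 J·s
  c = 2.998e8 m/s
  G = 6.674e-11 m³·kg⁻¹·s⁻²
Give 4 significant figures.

Planck pressure: p_P = c⁷/(ℏG²) = 4.632e113 Pa.
2.50e16 / 4.632e113 = 5.397e-98

5.397e-98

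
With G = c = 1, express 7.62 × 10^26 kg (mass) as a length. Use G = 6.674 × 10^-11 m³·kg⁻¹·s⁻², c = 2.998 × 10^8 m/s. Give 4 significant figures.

In G = c = 1 units mass has dimensions of length; the conversion factor is G/c².
7.62 × 10^26 kg × (G/c²) = 0.5658 m

0.5658 m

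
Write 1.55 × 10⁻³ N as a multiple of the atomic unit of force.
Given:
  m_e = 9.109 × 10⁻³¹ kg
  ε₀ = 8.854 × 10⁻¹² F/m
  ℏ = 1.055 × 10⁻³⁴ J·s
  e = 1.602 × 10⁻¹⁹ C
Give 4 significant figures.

atomic unit of force: F_au = E_h/a₀ = m_e²e⁶/((4πε₀)³ℏ⁴) = 8.220 × 10⁻⁸ N.
1.55 × 10⁻³ / 8.220 × 10⁻⁸ = 1.886 × 10⁴

1.886 × 10⁴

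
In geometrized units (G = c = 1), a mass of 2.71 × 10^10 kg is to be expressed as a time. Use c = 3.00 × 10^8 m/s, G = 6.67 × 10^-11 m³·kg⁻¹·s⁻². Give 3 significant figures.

Mass → time via G/c³.
2.71 × 10^10 kg × (G/c³) = 6.69 × 10^-26 s

6.69 × 10^-26 s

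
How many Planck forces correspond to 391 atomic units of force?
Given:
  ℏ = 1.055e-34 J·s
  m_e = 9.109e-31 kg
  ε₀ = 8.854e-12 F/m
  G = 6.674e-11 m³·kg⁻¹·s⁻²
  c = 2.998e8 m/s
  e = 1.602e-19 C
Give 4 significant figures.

2.655e-49

atomic unit of force: F_au = E_h/a₀ = m_e²e⁶/((4πε₀)³ℏ⁴) = 8.220e-8 N
Planck force: F_P = c⁴/G = 1.210e44 N
391 × 8.220e-8 / 1.210e44 = 2.655e-49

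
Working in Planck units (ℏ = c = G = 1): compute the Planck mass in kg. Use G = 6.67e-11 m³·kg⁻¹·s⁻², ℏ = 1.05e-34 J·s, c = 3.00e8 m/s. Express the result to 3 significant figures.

From ℏ = c = G = 1 the mass scale is m_P = √(ℏc/G).
  = √(4.72e-16)
  = 2.17e-8 kg

2.17e-8 kg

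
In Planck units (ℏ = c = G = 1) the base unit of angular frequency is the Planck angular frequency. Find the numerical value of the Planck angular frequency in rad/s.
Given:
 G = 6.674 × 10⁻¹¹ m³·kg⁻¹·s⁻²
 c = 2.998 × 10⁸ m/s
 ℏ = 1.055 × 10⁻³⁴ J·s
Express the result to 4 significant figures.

1.855 × 10⁴³ rad/s

ω_P = √(c⁵/(ℏG))
  = √(3.440 × 10⁸⁶)
  = 1.855 × 10⁴³ rad/s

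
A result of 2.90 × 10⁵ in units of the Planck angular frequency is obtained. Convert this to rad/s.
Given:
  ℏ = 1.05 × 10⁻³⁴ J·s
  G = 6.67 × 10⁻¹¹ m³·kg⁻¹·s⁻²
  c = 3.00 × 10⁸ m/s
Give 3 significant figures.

One Planck angular frequency: ω_P = √(c⁵/(ℏG)) = 1.86 × 10⁴³ rad/s.
2.90 × 10⁵ × 1.86 × 10⁴³ rad/s = 5.40 × 10⁴⁸ rad/s

5.40 × 10⁴⁸ rad/s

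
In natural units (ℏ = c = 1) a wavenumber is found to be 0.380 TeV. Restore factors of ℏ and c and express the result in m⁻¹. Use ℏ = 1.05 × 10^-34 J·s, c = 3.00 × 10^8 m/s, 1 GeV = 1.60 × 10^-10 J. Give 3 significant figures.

1.93 × 10^18 m⁻¹

Inverse length is [E]/(ℏc).
1 GeV → 1/(ℏc) × (1 GeV in J) = 5.08 × 10^15 m⁻¹.
Convert the energy scale: 0.380 TeV = 380 GeV.
Result: 380 × 5.08 × 10^15 = 1.93 × 10^18 m⁻¹.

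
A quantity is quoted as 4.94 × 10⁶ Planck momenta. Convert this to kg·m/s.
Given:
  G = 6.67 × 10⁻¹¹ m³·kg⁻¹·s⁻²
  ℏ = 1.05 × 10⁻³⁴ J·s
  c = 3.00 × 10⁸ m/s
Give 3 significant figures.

One Planck momentum: p_P = √(ℏc³/G) = 6.52 kg·m/s.
4.94 × 10⁶ × 6.52 kg·m/s = 3.22 × 10⁷ kg·m/s

3.22 × 10⁷ kg·m/s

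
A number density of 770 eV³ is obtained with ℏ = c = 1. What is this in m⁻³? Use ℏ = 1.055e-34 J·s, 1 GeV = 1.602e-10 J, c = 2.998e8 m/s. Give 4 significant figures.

Number density is [L]⁻³ = [E]³/(ℏc)³.
1 GeV³ → 1/(ℏc)³ × (1 GeV in J)³ = 1.299e47 m⁻³.
Convert the energy scale: 770 eV³ = 7.70e-25 GeV³.
Result: 7.70e-25 × 1.299e47 = 1.001e23 m⁻³.

1.001e23 m⁻³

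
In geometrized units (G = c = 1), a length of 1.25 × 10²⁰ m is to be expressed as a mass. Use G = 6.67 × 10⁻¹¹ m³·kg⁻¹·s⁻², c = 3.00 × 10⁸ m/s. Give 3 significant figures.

Length → mass via c²/G.
1.25 × 10²⁰ m × (c²/G) = 1.69 × 10⁴⁷ kg

1.69 × 10⁴⁷ kg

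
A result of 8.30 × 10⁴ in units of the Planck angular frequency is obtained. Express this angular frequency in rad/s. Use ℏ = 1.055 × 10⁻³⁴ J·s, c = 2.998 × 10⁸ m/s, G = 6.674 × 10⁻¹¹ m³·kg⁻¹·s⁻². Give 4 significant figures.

1.539 × 10⁴⁸ rad/s

One Planck angular frequency: ω_P = √(c⁵/(ℏG)) = 1.855 × 10⁴³ rad/s.
8.30 × 10⁴ × 1.855 × 10⁴³ rad/s = 1.539 × 10⁴⁸ rad/s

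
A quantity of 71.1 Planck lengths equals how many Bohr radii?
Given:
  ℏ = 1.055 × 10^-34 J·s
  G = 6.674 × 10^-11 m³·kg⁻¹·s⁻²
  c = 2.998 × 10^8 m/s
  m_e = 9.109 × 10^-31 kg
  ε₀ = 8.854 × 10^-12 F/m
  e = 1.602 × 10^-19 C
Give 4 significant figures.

2.170 × 10^-23

Planck length: ℓ_P = √(ℏG/c³) = 1.616 × 10^-35 m
Bohr radius: a₀ = 4πε₀ℏ²/(m_e e²) = 5.297 × 10^-11 m
71.1 × 1.616 × 10^-35 / 5.297 × 10^-11 = 2.170 × 10^-23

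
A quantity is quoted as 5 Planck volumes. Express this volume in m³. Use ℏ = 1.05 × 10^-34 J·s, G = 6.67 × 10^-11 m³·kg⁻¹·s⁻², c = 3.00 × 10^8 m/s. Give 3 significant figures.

One Planck volume: V_P = (ℏG/c³)^(3/2) = 4.18 × 10^-105 m³.
5 × 4.18 × 10^-105 m³ = 2.09 × 10^-104 m³

2.09 × 10^-104 m³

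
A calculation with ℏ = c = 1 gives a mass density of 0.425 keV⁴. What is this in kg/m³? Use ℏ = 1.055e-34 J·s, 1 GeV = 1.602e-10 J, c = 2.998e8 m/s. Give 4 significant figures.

9.843e-5 kg/m³

Mass density is [E]/(c²[L]³) = [E]⁴/(ℏ³c⁵).
1 GeV⁴ → 1/(ℏ³c⁵) × (1 GeV in J)⁴ = 2.316e20 kg/m³.
Convert the energy scale: 0.425 keV⁴ = 4.25e-25 GeV⁴.
Result: 4.25e-25 × 2.316e20 = 9.843e-5 kg/m³.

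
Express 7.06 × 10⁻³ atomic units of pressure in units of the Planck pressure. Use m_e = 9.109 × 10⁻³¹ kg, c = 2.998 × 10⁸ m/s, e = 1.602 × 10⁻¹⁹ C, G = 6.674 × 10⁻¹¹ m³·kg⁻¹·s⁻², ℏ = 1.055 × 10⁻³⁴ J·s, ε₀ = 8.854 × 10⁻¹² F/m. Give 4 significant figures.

atomic unit of pressure: P_au = E_h/a₀³ = m_e⁴e¹⁰/((4πε₀)⁵ℏ⁸) = 2.929 × 10¹³ Pa
Planck pressure: p_P = c⁷/(ℏG²) = 4.632 × 10¹¹³ Pa
7.06 × 10⁻³ × 2.929 × 10¹³ / 4.632 × 10¹¹³ = 4.464 × 10⁻¹⁰³

4.464 × 10⁻¹⁰³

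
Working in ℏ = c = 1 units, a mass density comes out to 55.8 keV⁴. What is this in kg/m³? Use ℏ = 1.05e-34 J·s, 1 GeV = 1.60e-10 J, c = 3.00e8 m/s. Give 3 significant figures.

Mass density is [E]/(c²[L]³) = [E]⁴/(ℏ³c⁵).
1 GeV⁴ → 1/(ℏ³c⁵) × (1 GeV in J)⁴ = 2.33e20 kg/m³.
Convert the energy scale: 55.8 keV⁴ = 5.58e-23 GeV⁴.
Result: 5.58e-23 × 2.33e20 = 0.0130 kg/m³.

0.0130 kg/m³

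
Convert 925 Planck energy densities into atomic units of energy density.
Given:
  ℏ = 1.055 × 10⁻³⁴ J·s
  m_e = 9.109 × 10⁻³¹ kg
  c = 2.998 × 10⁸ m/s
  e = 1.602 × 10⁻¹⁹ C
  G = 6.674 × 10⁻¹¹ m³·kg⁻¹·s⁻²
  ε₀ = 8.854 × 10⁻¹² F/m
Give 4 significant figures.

Planck energy density: u_P = c⁷/(ℏG²) = 4.632 × 10¹¹³ J/m³
atomic unit of energy density: u_au = E_h/a₀³ = m_e⁴e¹⁰/((4πε₀)⁵ℏ⁸) = 2.929 × 10¹³ J/m³
925 × 4.632 × 10¹¹³ / 2.929 × 10¹³ = 1.463 × 10¹⁰³

1.463 × 10¹⁰³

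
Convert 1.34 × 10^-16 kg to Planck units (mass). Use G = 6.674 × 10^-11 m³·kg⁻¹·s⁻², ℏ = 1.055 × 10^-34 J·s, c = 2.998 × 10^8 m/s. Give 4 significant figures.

6.155 × 10^-9

Planck mass: m_P = √(ℏc/G) = 2.177 × 10^-8 kg.
1.34 × 10^-16 / 2.177 × 10^-8 = 6.155 × 10^-9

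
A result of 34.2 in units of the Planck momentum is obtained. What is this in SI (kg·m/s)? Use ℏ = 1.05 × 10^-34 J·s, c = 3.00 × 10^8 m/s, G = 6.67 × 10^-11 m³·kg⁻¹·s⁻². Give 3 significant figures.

223 kg·m/s

One Planck momentum: p_P = √(ℏc³/G) = 6.52 kg·m/s.
34.2 × 6.52 kg·m/s = 223 kg·m/s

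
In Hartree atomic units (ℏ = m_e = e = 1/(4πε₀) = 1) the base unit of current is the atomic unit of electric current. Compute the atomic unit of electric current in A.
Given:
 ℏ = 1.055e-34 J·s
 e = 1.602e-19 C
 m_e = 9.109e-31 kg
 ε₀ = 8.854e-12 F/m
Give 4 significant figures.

6.612e-3 A

I_au = e E_h/ℏ = m_e e⁵/((4πε₀)²ℏ³)
E_h = 4.354e-18 J
e·E_h/ℏ = 6.612e-3 A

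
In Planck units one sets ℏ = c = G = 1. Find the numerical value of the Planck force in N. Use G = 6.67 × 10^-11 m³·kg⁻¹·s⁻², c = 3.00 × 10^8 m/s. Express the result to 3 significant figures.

1.21 × 10^44 N

F_P = c⁴/G
  = 8.10 × 10^33 / 6.67 × 10^-11
  = 1.21 × 10^44 N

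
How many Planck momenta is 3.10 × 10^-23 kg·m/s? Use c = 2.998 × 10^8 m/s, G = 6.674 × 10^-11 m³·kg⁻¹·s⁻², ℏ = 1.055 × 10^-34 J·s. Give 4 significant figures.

Planck momentum: p_P = √(ℏc³/G) = 6.527 kg·m/s.
3.10 × 10^-23 / 6.527 = 4.750 × 10^-24

4.750 × 10^-24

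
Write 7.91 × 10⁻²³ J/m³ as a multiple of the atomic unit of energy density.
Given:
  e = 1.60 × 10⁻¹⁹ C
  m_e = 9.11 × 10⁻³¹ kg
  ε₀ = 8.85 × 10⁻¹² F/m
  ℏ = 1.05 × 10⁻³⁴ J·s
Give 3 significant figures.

atomic unit of energy density: u_au = E_h/a₀³ = m_e⁴e¹⁰/((4πε₀)⁵ℏ⁸) = 3.01 × 10¹³ J/m³.
7.91 × 10⁻²³ / 3.01 × 10¹³ = 2.63 × 10⁻³⁶

2.63 × 10⁻³⁶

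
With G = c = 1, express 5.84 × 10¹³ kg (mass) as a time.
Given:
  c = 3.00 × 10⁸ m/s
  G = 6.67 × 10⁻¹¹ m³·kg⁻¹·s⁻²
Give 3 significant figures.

1.44 × 10⁻²² s

Mass → time via G/c³.
5.84 × 10¹³ kg × (G/c³) = 1.44 × 10⁻²² s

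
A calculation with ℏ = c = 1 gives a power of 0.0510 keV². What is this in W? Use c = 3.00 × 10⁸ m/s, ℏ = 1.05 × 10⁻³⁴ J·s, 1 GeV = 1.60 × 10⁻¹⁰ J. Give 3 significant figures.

Power is [E]/[T] = [E]²/ℏ.
1 GeV² → 1/ℏ × (1 GeV in J)² = 2.44 × 10¹⁴ W.
Convert the energy scale: 0.0510 keV² = 5.10 × 10⁻¹⁴ GeV².
Result: 5.10 × 10⁻¹⁴ × 2.44 × 10¹⁴ = 12.4 W.

12.4 W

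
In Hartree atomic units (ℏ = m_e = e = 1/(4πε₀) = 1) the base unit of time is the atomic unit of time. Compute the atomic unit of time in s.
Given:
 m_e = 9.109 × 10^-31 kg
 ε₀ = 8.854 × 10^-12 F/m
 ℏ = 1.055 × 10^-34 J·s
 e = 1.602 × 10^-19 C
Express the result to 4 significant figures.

2.423 × 10^-17 s

τ_au = (4πε₀)²ℏ³/(m_e e⁴)
E_h = 4.354 × 10^-18 J
ℏ/E_h = 2.423 × 10^-17 s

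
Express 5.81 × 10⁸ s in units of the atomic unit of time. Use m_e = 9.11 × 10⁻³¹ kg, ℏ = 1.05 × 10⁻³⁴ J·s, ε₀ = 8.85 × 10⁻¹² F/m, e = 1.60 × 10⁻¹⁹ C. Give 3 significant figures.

atomic unit of time: τ_au = (4πε₀)²ℏ³/(m_e e⁴) = 2.40 × 10⁻¹⁷ s.
5.81 × 10⁸ / 2.40 × 10⁻¹⁷ = 2.42 × 10²⁵

2.42 × 10²⁵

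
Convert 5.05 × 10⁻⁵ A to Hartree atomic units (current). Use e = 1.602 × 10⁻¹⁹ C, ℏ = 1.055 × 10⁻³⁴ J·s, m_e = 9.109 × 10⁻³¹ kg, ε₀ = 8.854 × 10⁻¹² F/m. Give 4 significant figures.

atomic unit of electric current: I_au = e E_h/ℏ = m_e e⁵/((4πε₀)²ℏ³) = 6.612 × 10⁻³ A.
5.05 × 10⁻⁵ / 6.612 × 10⁻³ = 7.638 × 10⁻³

7.638 × 10⁻³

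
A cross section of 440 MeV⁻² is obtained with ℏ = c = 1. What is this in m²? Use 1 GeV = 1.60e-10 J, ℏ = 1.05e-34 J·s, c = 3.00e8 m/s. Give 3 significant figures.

1.71e-23 m²

Area is [L]² = [E]⁻²·(ℏc)²; restore (ℏc)².
1 GeV⁻² → (ℏc)² × (1 GeV in J)⁻² = 3.88e-32 m².
Convert the energy scale: 440 MeV⁻² = 4.40e8 GeV⁻².
Result: 4.40e8 × 3.88e-32 = 1.71e-23 m².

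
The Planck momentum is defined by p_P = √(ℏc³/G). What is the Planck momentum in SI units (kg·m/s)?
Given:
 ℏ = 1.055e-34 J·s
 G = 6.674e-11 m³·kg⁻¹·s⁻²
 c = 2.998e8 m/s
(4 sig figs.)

6.527 kg·m/s

p_P = √(ℏc³/G)
  = √(42.60)
  = 6.527 kg·m/s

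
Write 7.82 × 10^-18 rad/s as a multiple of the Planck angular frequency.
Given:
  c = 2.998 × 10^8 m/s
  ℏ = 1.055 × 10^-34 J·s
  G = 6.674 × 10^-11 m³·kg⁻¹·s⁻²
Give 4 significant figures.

4.216 × 10^-61

Planck angular frequency: ω_P = √(c⁵/(ℏG)) = 1.855 × 10^43 rad/s.
7.82 × 10^-18 / 1.855 × 10^43 = 4.216 × 10^-61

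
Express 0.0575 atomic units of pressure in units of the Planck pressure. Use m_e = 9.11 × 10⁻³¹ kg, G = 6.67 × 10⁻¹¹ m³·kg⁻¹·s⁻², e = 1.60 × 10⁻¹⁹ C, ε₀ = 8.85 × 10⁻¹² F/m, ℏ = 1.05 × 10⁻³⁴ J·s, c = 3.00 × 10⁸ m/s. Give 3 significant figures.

atomic unit of pressure: P_au = E_h/a₀³ = m_e⁴e¹⁰/((4πε₀)⁵ℏ⁸) = 3.01 × 10¹³ Pa
Planck pressure: p_P = c⁷/(ℏG²) = 4.68 × 10¹¹³ Pa
0.0575 × 3.01 × 10¹³ / 4.68 × 10¹¹³ = 3.70 × 10⁻¹⁰²

3.70 × 10⁻¹⁰²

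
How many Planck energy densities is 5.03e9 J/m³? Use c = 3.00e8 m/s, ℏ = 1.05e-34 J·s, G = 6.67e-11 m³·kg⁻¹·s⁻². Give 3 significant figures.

1.07e-104

Planck energy density: u_P = c⁷/(ℏG²) = 4.68e113 J/m³.
5.03e9 / 4.68e113 = 1.07e-104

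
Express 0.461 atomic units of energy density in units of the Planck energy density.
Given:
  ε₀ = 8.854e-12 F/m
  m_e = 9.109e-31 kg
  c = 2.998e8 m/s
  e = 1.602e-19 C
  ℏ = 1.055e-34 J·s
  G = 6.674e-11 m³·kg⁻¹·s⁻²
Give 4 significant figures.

2.915e-101

atomic unit of energy density: u_au = E_h/a₀³ = m_e⁴e¹⁰/((4πε₀)⁵ℏ⁸) = 2.929e13 J/m³
Planck energy density: u_P = c⁷/(ℏG²) = 4.632e113 J/m³
0.461 × 2.929e13 / 4.632e113 = 2.915e-101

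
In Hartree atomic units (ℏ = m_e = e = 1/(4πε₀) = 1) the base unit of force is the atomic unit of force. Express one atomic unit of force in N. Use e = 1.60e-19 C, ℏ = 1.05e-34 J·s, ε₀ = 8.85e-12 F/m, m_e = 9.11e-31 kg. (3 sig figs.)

F_au = E_h/a₀ = m_e²e⁶/((4πε₀)³ℏ⁴)
E_h = 4.38e-18 J
a₀ = 5.26e-11 m
E_h/a₀ = 8.33e-8 N

8.33e-8 N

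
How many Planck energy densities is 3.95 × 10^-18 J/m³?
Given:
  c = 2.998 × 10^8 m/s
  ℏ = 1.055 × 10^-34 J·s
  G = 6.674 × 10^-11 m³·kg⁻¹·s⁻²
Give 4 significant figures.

8.527 × 10^-132

Planck energy density: u_P = c⁷/(ℏG²) = 4.632 × 10^113 J/m³.
3.95 × 10^-18 / 4.632 × 10^113 = 8.527 × 10^-132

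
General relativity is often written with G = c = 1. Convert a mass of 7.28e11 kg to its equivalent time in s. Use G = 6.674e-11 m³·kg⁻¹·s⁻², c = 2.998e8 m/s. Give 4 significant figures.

Mass → time via G/c³.
7.28e11 kg × (G/c³) = 1.803e-24 s

1.803e-24 s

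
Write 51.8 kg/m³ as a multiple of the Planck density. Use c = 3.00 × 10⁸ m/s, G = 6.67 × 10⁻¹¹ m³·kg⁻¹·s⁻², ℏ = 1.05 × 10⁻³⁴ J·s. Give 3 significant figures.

9.96 × 10⁻⁹⁶

Planck density: ρ_P = c⁵/(ℏG²) = 5.20 × 10⁹⁶ kg/m³.
51.8 / 5.20 × 10⁹⁶ = 9.96 × 10⁻⁹⁶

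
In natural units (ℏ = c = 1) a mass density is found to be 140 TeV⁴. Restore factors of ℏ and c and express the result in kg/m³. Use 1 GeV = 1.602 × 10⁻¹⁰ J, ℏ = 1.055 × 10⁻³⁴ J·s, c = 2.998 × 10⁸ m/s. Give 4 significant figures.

Mass density is [E]/(c²[L]³) = [E]⁴/(ℏ³c⁵).
1 GeV⁴ → 1/(ℏ³c⁵) × (1 GeV in J)⁴ = 2.316 × 10²⁰ kg/m³.
Convert the energy scale: 140 TeV⁴ = 1.40 × 10¹⁴ GeV⁴.
Result: 1.40 × 10¹⁴ × 2.316 × 10²⁰ = 3.242 × 10³⁴ kg/m³.

3.242 × 10³⁴ kg/m³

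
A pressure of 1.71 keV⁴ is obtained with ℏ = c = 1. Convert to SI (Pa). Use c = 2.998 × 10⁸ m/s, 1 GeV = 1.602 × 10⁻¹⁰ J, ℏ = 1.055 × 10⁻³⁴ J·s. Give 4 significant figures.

3.560 × 10¹³ Pa

Pressure is [E]/[L]³ = [E]⁴/(ℏc)³.
1 GeV⁴ → 1/(ℏc)³ × (1 GeV in J)⁴ = 2.082 × 10³⁷ Pa.
Convert the energy scale: 1.71 keV⁴ = 1.71 × 10⁻²⁴ GeV⁴.
Result: 1.71 × 10⁻²⁴ × 2.082 × 10³⁷ = 3.560 × 10¹³ Pa.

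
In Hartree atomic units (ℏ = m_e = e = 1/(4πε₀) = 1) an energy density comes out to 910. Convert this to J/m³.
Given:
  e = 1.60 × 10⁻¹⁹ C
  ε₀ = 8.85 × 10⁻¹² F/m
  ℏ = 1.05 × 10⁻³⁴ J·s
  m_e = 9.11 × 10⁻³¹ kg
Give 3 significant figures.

2.74 × 10¹⁶ J/m³

One atomic unit of energy density: u_au = E_h/a₀³ = m_e⁴e¹⁰/((4πε₀)⁵ℏ⁸) = 3.01 × 10¹³ J/m³.
910 × 3.01 × 10¹³ J/m³ = 2.74 × 10¹⁶ J/m³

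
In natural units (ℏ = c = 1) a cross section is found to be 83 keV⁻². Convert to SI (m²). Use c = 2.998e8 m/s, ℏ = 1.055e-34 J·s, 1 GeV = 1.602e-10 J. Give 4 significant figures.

3.235e-18 m²

Area is [L]² = [E]⁻²·(ℏc)²; restore (ℏc)².
1 GeV⁻² → (ℏc)² × (1 GeV in J)⁻² = 3.898e-32 m².
Convert the energy scale: 83 keV⁻² = 8.30e13 GeV⁻².
Result: 8.30e13 × 3.898e-32 = 3.235e-18 m².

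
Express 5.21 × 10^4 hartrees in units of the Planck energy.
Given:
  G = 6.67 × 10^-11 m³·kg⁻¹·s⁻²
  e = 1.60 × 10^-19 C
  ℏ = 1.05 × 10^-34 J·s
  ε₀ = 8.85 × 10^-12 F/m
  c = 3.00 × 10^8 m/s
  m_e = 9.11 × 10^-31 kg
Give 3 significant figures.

hartree: E_h = m_e e⁴/(4πε₀ℏ)² = 4.38 × 10^-18 J
Planck energy: E_P = √(ℏc⁵/G) = 1.96 × 10^9 J
5.21 × 10^4 × 4.38 × 10^-18 / 1.96 × 10^9 = 1.17 × 10^-22

1.17 × 10^-22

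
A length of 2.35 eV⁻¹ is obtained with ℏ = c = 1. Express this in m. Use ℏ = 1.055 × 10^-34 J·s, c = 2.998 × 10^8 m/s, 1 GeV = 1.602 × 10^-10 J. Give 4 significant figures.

4.640 × 10^-7 m

A length is [E]⁻¹ in ℏ=c=1; restore one factor of ℏc.
1 GeV⁻¹ → ℏc × (1 GeV in J)⁻¹ = 1.974 × 10^-16 m.
Convert the energy scale: 2.35 eV⁻¹ = 2.35 × 10^9 GeV⁻¹.
Result: 2.35 × 10^9 × 1.974 × 10^-16 = 4.640 × 10^-7 m.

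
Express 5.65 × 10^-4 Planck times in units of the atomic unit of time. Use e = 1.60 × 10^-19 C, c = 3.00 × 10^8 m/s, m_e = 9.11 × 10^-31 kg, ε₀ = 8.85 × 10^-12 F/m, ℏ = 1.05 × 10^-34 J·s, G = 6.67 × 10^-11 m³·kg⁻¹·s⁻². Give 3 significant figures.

Planck time: t_P = √(ℏG/c⁵) = 5.37 × 10^-44 s
atomic unit of time: τ_au = (4πε₀)²ℏ³/(m_e e⁴) = 2.40 × 10^-17 s
5.65 × 10^-4 × 5.37 × 10^-44 / 2.40 × 10^-17 = 1.26 × 10^-30

1.26 × 10^-30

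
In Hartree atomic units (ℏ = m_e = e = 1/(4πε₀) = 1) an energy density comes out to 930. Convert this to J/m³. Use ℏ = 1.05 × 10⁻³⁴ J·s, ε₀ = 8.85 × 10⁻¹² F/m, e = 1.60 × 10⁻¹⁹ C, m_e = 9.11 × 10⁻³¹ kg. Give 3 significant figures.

One atomic unit of energy density: u_au = E_h/a₀³ = m_e⁴e¹⁰/((4πε₀)⁵ℏ⁸) = 3.01 × 10¹³ J/m³.
930 × 3.01 × 10¹³ J/m³ = 2.80 × 10¹⁶ J/m³

2.80 × 10¹⁶ J/m³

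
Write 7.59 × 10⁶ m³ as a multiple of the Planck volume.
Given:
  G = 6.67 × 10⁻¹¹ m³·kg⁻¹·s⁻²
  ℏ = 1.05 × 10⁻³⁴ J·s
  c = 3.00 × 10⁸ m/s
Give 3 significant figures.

1.82 × 10¹¹¹

Planck volume: V_P = (ℏG/c³)^(3/2) = 4.18 × 10⁻¹⁰⁵ m³.
7.59 × 10⁶ / 4.18 × 10⁻¹⁰⁵ = 1.82 × 10¹¹¹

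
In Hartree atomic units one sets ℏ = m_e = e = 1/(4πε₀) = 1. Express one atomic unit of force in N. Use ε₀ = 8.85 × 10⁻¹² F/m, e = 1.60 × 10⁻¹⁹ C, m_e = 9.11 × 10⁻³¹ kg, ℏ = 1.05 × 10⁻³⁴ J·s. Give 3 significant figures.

F_au = E_h/a₀ = m_e²e⁶/((4πε₀)³ℏ⁴)
E_h = 4.38 × 10⁻¹⁸ J
a₀ = 5.26 × 10⁻¹¹ m
E_h/a₀ = 8.33 × 10⁻⁸ N

8.33 × 10⁻⁸ N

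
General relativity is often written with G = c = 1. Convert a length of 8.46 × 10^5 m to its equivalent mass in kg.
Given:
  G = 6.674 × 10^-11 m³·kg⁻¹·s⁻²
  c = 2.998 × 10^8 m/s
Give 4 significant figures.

Length → mass via c²/G.
8.46 × 10^5 m × (c²/G) = 1.139 × 10^33 kg

1.139 × 10^33 kg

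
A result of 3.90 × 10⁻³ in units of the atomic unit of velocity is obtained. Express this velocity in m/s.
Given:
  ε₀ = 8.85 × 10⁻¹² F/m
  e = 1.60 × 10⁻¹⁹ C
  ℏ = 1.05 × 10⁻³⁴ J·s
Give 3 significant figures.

8.55 × 10³ m/s

One atomic unit of velocity: v_au = e²/(4πε₀ℏ) = 2.19 × 10⁶ m/s.
3.90 × 10⁻³ × 2.19 × 10⁶ m/s = 8.55 × 10³ m/s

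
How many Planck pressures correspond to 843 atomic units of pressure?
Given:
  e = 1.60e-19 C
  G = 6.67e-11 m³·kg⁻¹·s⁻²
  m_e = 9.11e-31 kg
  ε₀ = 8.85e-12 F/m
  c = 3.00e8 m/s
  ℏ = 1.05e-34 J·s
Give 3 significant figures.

atomic unit of pressure: P_au = E_h/a₀³ = m_e⁴e¹⁰/((4πε₀)⁵ℏ⁸) = 3.01e13 Pa
Planck pressure: p_P = c⁷/(ℏG²) = 4.68e113 Pa
843 × 3.01e13 / 4.68e113 = 5.43e-98

5.43e-98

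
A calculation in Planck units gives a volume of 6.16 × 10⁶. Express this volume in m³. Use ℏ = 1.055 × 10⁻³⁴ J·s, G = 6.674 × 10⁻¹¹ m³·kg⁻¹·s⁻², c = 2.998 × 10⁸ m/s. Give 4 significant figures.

2.602 × 10⁻⁹⁸ m³

One Planck volume: V_P = (ℏG/c³)^(3/2) = 4.224 × 10⁻¹⁰⁵ m³.
6.16 × 10⁶ × 4.224 × 10⁻¹⁰⁵ m³ = 2.602 × 10⁻⁹⁸ m³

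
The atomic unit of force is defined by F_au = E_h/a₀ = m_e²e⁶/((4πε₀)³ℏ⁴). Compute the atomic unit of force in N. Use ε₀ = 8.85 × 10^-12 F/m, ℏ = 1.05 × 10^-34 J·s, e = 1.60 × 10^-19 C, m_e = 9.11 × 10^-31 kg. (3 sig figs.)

F_au = E_h/a₀ = m_e²e⁶/((4πε₀)³ℏ⁴)
E_h = 4.38 × 10^-18 J
a₀ = 5.26 × 10^-11 m
E_h/a₀ = 8.33 × 10^-8 N

8.33 × 10^-8 N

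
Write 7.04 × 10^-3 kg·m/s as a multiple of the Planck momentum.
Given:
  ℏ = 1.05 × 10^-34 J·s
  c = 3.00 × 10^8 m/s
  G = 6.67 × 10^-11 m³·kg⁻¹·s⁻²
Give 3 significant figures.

1.08 × 10^-3

Planck momentum: p_P = √(ℏc³/G) = 6.52 kg·m/s.
7.04 × 10^-3 / 6.52 = 1.08 × 10^-3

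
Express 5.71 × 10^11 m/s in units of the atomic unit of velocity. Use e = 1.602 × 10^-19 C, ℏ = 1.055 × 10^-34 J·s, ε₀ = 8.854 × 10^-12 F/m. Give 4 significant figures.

2.612 × 10^5

atomic unit of velocity: v_au = e²/(4πε₀ℏ) = 2.186 × 10^6 m/s.
5.71 × 10^11 / 2.186 × 10^6 = 2.612 × 10^5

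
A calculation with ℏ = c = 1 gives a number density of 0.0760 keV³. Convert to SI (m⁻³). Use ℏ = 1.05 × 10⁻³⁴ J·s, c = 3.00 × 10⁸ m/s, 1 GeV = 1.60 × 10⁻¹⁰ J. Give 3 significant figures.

9.96 × 10²⁷ m⁻³

Number density is [L]⁻³ = [E]³/(ℏc)³.
1 GeV³ → 1/(ℏc)³ × (1 GeV in J)³ = 1.31 × 10⁴⁷ m⁻³.
Convert the energy scale: 0.0760 keV³ = 7.60 × 10⁻²⁰ GeV³.
Result: 7.60 × 10⁻²⁰ × 1.31 × 10⁴⁷ = 9.96 × 10²⁷ m⁻³.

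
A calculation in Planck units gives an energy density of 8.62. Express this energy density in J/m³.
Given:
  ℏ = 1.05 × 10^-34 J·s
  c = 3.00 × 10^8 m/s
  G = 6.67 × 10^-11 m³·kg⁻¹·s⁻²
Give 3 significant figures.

One Planck energy density: u_P = c⁷/(ℏG²) = 4.68 × 10^113 J/m³.
8.62 × 4.68 × 10^113 J/m³ = 4.04 × 10^114 J/m³

4.04 × 10^114 J/m³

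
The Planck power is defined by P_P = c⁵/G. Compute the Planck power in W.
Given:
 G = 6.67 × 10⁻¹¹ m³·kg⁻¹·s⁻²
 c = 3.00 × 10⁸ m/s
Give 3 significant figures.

P_P = c⁵/G
  = 2.43 × 10⁴² / 6.67 × 10⁻¹¹
  = 3.64 × 10⁵² W

3.64 × 10⁵² W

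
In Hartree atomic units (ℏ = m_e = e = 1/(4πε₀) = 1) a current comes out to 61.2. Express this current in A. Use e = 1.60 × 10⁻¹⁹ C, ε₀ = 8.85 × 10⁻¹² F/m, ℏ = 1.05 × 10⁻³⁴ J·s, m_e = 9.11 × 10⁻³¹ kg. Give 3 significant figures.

0.408 A

One atomic unit of electric current: I_au = e E_h/ℏ = m_e e⁵/((4πε₀)²ℏ³) = 6.67 × 10⁻³ A.
61.2 × 6.67 × 10⁻³ A = 0.408 A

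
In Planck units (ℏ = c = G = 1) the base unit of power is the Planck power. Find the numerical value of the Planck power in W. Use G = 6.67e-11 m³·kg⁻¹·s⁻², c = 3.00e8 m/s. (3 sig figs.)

3.64e52 W

P_P = c⁵/G
  = 2.43e42 / 6.67e-11
  = 3.64e52 W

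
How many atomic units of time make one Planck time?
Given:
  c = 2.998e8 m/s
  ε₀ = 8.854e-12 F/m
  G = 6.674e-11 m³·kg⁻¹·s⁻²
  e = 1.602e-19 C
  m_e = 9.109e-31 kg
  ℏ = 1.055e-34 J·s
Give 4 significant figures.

2.225e-27

Planck time: t_P = √(ℏG/c⁵) = 5.392e-44 s
atomic unit of time: τ_au = (4πε₀)²ℏ³/(m_e e⁴) = 2.423e-17 s
ratio = 5.392e-44 / 2.423e-17 = 2.225e-27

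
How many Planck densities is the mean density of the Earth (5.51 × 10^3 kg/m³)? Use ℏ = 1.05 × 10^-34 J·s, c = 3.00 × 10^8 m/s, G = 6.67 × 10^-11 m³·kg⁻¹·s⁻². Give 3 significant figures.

1.06 × 10^-93

Planck density: ρ_P = c⁵/(ℏG²) = 5.20 × 10^96 kg/m³.
5.51 × 10^3 / 5.20 × 10^96 = 1.06 × 10^-93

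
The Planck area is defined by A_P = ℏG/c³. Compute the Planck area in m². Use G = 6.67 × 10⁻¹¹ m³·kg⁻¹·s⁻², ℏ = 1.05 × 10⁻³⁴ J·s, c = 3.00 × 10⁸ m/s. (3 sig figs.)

A_P = ℏG/c³
  = 7.00 × 10⁻⁴⁵ / 2.70 × 10²⁵
  = 2.59 × 10⁻⁷⁰ m²

2.59 × 10⁻⁷⁰ m²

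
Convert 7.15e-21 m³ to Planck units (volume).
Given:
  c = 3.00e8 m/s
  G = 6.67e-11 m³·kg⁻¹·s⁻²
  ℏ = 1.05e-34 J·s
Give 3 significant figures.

Planck volume: V_P = (ℏG/c³)^(3/2) = 4.18e-105 m³.
7.15e-21 / 4.18e-105 = 1.71e84

1.71e84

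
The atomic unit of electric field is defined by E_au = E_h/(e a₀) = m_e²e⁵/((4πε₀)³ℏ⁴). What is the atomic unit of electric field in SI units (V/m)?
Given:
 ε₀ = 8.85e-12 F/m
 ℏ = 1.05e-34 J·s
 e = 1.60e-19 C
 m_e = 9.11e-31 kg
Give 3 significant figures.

E_au = E_h/(e a₀) = m_e²e⁵/((4πε₀)³ℏ⁴)
E_h = 4.38e-18 J
a₀ = 5.26e-11 m
E_h/(e·a₀) = 5.20e11 V/m

5.20e11 V/m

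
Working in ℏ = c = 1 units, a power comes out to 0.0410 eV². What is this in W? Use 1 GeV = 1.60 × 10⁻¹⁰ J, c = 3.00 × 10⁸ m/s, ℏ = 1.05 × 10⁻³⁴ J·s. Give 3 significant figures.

Power is [E]/[T] = [E]²/ℏ.
1 GeV² → 1/ℏ × (1 GeV in J)² = 2.44 × 10¹⁴ W.
Convert the energy scale: 0.0410 eV² = 4.10 × 10⁻²⁰ GeV².
Result: 4.10 × 10⁻²⁰ × 2.44 × 10¹⁴ = 1.00 × 10⁻⁵ W.

1.00 × 10⁻⁵ W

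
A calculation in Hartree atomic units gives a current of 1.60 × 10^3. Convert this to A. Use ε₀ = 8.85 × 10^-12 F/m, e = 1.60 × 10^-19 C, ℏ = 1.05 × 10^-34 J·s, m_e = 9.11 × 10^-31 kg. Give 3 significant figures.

10.7 A

One atomic unit of electric current: I_au = e E_h/ℏ = m_e e⁵/((4πε₀)²ℏ³) = 6.67 × 10^-3 A.
1.60 × 10^3 × 6.67 × 10^-3 A = 10.7 A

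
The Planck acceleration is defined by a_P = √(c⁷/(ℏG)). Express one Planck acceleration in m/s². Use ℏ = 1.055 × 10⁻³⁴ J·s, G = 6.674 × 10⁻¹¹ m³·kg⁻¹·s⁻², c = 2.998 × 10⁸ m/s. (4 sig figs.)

5.560 × 10⁵¹ m/s²

a_P = √(c⁷/(ℏG))
  = √(3.092 × 10¹⁰³)
  = 5.560 × 10⁵¹ m/s²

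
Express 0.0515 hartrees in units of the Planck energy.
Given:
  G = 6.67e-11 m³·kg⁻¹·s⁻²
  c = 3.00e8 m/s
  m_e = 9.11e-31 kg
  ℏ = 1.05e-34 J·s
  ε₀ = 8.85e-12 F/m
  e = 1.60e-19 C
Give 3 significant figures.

1.15e-28

hartree: E_h = m_e e⁴/(4πε₀ℏ)² = 4.38e-18 J
Planck energy: E_P = √(ℏc⁵/G) = 1.96e9 J
0.0515 × 4.38e-18 / 1.96e9 = 1.15e-28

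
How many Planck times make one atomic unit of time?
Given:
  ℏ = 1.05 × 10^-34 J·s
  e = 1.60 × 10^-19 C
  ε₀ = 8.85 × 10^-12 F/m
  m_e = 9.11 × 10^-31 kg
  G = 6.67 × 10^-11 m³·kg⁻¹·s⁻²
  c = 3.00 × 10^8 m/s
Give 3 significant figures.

4.47 × 10^26

atomic unit of time: τ_au = (4πε₀)²ℏ³/(m_e e⁴) = 2.40 × 10^-17 s
Planck time: t_P = √(ℏG/c⁵) = 5.37 × 10^-44 s
ratio = 2.40 × 10^-17 / 5.37 × 10^-44 = 4.47 × 10^26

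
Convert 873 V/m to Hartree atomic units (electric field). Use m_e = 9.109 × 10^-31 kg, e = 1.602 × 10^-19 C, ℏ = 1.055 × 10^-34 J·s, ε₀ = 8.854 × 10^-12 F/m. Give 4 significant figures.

atomic unit of electric field: E_au = E_h/(e a₀) = m_e²e⁵/((4πε₀)³ℏ⁴) = 5.131 × 10^11 V/m.
873 / 5.131 × 10^11 = 1.701 × 10^-9

1.701 × 10^-9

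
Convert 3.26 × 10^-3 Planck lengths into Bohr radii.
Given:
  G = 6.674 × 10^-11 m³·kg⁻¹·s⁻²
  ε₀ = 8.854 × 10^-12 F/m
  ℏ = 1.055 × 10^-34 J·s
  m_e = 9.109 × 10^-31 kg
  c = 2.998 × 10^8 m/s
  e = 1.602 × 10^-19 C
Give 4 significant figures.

9.948 × 10^-28

Planck length: ℓ_P = √(ℏG/c³) = 1.616 × 10^-35 m
Bohr radius: a₀ = 4πε₀ℏ²/(m_e e²) = 5.297 × 10^-11 m
3.26 × 10^-3 × 1.616 × 10^-35 / 5.297 × 10^-11 = 9.948 × 10^-28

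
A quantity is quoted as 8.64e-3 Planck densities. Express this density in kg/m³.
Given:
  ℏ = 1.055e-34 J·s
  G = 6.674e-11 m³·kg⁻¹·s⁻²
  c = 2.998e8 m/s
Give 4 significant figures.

4.453e94 kg/m³

One Planck density: ρ_P = c⁵/(ℏG²) = 5.154e96 kg/m³.
8.64e-3 × 5.154e96 kg/m³ = 4.453e94 kg/m³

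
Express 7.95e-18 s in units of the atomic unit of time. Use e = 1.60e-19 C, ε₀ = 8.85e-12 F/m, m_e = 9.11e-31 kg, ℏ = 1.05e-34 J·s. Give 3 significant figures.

0.332

atomic unit of time: τ_au = (4πε₀)²ℏ³/(m_e e⁴) = 2.40e-17 s.
7.95e-18 / 2.40e-17 = 0.332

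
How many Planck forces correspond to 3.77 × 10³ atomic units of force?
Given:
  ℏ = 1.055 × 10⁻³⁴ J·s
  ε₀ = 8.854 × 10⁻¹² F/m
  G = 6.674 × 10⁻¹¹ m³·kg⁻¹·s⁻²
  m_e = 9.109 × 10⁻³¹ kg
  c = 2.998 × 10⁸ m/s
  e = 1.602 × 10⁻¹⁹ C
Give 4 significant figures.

2.560 × 10⁻⁴⁸

atomic unit of force: F_au = E_h/a₀ = m_e²e⁶/((4πε₀)³ℏ⁴) = 8.220 × 10⁻⁸ N
Planck force: F_P = c⁴/G = 1.210 × 10⁴⁴ N
3.77 × 10³ × 8.220 × 10⁻⁸ / 1.210 × 10⁴⁴ = 2.560 × 10⁻⁴⁸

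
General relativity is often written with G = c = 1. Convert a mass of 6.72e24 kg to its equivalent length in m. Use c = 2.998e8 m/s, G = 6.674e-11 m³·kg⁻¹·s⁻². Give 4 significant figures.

4.990e-3 m

In G = c = 1 units mass has dimensions of length; the conversion factor is G/c².
6.72e24 kg × (G/c²) = 4.990e-3 m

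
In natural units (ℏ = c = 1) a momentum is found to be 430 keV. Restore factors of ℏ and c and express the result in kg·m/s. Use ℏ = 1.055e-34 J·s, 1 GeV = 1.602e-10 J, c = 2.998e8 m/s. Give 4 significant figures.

Momentum is [E]/c; divide by c.
1 GeV → 1/c × (1 GeV in J) = 5.344e-19 kg·m/s.
Convert the energy scale: 430 keV = 4.30e-4 GeV.
Result: 4.30e-4 × 5.344e-19 = 2.298e-22 kg·m/s.

2.298e-22 kg·m/s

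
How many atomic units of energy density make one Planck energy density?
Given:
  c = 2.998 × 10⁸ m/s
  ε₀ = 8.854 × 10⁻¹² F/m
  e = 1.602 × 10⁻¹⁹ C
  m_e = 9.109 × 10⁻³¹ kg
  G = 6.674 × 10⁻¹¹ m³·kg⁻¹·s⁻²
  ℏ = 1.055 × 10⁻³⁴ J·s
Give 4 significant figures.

Planck energy density: u_P = c⁷/(ℏG²) = 4.632 × 10¹¹³ J/m³
atomic unit of energy density: u_au = E_h/a₀³ = m_e⁴e¹⁰/((4πε₀)⁵ℏ⁸) = 2.929 × 10¹³ J/m³
ratio = 4.632 × 10¹¹³ / 2.929 × 10¹³ = 1.581 × 10¹⁰⁰

1.581 × 10¹⁰⁰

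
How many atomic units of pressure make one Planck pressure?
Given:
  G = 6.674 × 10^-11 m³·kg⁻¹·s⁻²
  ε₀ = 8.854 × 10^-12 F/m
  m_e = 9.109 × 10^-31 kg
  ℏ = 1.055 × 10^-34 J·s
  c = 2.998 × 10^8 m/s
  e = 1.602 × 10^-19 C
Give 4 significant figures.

1.581 × 10^100

Planck pressure: p_P = c⁷/(ℏG²) = 4.632 × 10^113 Pa
atomic unit of pressure: P_au = E_h/a₀³ = m_e⁴e¹⁰/((4πε₀)⁵ℏ⁸) = 2.929 × 10^13 Pa
ratio = 4.632 × 10^113 / 2.929 × 10^13 = 1.581 × 10^100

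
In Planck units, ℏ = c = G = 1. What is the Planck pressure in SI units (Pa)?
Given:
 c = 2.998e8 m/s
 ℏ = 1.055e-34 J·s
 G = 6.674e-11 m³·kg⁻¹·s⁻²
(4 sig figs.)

4.632e113 Pa

Dimensional analysis gives p_P = c⁷/(ℏG²).
  = 2.177e59 / 4.699e-55
  = 4.632e113 Pa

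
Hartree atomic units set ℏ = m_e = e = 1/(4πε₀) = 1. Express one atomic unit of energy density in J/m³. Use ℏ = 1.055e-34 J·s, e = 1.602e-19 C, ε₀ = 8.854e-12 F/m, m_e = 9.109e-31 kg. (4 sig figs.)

From ℏ = m_e = e = 1/(4πε₀) = 1 the energy density scale is u_au = E_h/a₀³ = m_e⁴e¹⁰/((4πε₀)⁵ℏ⁸).
E_h = 4.354e-18 J
a₀ = 5.297e-11 m
E_h/a₀³ = 2.929e13 J/m³

2.929e13 J/m³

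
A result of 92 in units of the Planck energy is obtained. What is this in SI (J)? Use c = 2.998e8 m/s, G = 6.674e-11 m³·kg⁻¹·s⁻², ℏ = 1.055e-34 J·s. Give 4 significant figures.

One Planck energy: E_P = √(ℏc⁵/G) = 1.957e9 J.
92 × 1.957e9 J = 1.800e11 J

1.800e11 J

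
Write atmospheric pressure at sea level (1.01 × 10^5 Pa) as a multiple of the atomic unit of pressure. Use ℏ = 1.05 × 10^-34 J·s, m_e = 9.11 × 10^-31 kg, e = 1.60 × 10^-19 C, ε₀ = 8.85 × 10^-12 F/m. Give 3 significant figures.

3.35 × 10^-9

atomic unit of pressure: P_au = E_h/a₀³ = m_e⁴e¹⁰/((4πε₀)⁵ℏ⁸) = 3.01 × 10^13 Pa.
1.01 × 10^5 / 3.01 × 10^13 = 3.35 × 10^-9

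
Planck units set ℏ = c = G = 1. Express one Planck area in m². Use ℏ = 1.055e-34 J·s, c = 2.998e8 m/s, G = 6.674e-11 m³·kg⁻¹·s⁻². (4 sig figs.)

2.613e-70 m²

The unique combination of the constants set to 1 with dimensions of area is A_P = ℏG/c³.
  = 7.041e-45 / 2.695e25
  = 2.613e-70 m²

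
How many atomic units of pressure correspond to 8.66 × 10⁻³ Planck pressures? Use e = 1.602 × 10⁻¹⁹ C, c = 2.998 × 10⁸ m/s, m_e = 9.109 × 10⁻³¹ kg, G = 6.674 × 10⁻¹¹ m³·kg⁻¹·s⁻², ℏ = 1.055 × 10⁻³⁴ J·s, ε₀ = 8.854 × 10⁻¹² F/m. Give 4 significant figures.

1.370 × 10⁹⁸

Planck pressure: p_P = c⁷/(ℏG²) = 4.632 × 10¹¹³ Pa
atomic unit of pressure: P_au = E_h/a₀³ = m_e⁴e¹⁰/((4πε₀)⁵ℏ⁸) = 2.929 × 10¹³ Pa
8.66 × 10⁻³ × 4.632 × 10¹¹³ / 2.929 × 10¹³ = 1.370 × 10⁹⁸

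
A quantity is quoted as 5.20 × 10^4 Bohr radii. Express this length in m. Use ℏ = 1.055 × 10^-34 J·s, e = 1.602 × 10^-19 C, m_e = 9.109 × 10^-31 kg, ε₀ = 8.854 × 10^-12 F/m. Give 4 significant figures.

One Bohr radius: a₀ = 4πε₀ℏ²/(m_e e²) = 5.297 × 10^-11 m.
5.20 × 10^4 × 5.297 × 10^-11 m = 2.755 × 10^-6 m

2.755 × 10^-6 m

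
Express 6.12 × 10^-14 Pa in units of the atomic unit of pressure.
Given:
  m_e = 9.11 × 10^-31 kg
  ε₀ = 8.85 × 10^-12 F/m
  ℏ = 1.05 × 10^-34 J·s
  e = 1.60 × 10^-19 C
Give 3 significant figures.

2.03 × 10^-27

atomic unit of pressure: P_au = E_h/a₀³ = m_e⁴e¹⁰/((4πε₀)⁵ℏ⁸) = 3.01 × 10^13 Pa.
6.12 × 10^-14 / 3.01 × 10^13 = 2.03 × 10^-27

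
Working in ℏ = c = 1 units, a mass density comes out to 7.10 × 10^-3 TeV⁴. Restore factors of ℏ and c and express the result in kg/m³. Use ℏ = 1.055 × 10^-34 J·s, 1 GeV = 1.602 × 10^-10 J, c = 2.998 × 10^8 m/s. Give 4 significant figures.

Mass density is [E]/(c²[L]³) = [E]⁴/(ℏ³c⁵).
1 GeV⁴ → 1/(ℏ³c⁵) × (1 GeV in J)⁴ = 2.316 × 10^20 kg/m³.
Convert the energy scale: 7.10 × 10^-3 TeV⁴ = 7.10 × 10^9 GeV⁴.
Result: 7.10 × 10^9 × 2.316 × 10^20 = 1.644 × 10^30 kg/m³.

1.644 × 10^30 kg/m³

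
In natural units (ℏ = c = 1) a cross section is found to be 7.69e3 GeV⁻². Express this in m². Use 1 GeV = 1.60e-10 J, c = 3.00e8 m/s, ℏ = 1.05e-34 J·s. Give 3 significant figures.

2.98e-28 m²

Area is [L]² = [E]⁻²·(ℏc)²; restore (ℏc)².
1 GeV⁻² → (ℏc)² × (1 GeV in J)⁻² = 3.88e-32 m².
Result: 7.69e3 × 3.88e-32 = 2.98e-28 m².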